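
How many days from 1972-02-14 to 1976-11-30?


From 1972-02-14 to 1976-11-30
1972-02-14: days before February = 31; day of year = 31 + 14 = 45
1976-11-30: days before November = 31 + 29 + 31 + 30 + 31 + 30 + 31 + 31 + 30 + 31 = 305 (1976 is a leap year); day of year = 305 + 30 = 335
Rest of 1972: 366 - 45 = 321
Full years 1973 (365), 1974 (365), 1975 (365): 1095
Total = 321 + 1095 + 335 = 1751

1751 days


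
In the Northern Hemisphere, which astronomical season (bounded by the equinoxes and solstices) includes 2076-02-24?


Date: February 24
Astronomical Winter (approx.; exact equinox/solstice day varies by year): December 21 to March 19
February 24 falls within the Winter window

Winter


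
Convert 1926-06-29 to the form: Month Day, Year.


ISO 1926-06-29 parses as year=1926, month=06, day=29
Month 6 -> June

June 29, 1926


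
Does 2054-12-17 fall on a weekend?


Anchor: Jan 1, 2054. With p = 2054 - 1 = 2053: (p + p//4 - p//100 + p//400) mod 7 = (2053 + 513 - 20 + 5) mod 7 = 2551 mod 7 = 3 -> Thursday (Mon=0 ... Sun=6)
Day of year: 351; offset = 350
Weekday index = (3 + 350) mod 7 = 3 -> Thursday
Weekend days: Saturday, Sunday

No


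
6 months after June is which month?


June is month 6
6 + 6 = 12

December


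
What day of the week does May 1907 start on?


Target: May 1, 1907
Anchor: Jan 1, 1907. With p = 1907 - 1 = 1906: (p + p//4 - p//100 + p//400) mod 7 = (1906 + 476 - 19 + 4) mod 7 = 2367 mod 7 = 1 -> Tuesday (Mon=0 ... Sun=6)
Days before May (Jan-Apr): 120 days
Weekday index = (1 + 120) mod 7 = 2

Wednesday


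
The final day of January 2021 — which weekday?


January 2021 has 31 days
Anchor: Jan 1, 2021. With p = 2021 - 1 = 2020: (p + p//4 - p//100 + p//400) mod 7 = (2020 + 505 - 20 + 5) mod 7 = 2510 mod 7 = 4 -> Friday (Mon=0 ... Sun=6)
January 1 is the anchor itself -> Friday
Last day offset: 31 - 1 = 30 days
Weekday index = (4 + 30) mod 7 = 6

Sunday, January 31


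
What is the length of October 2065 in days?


October 2065

31 days


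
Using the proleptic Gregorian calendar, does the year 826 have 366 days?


Gregorian leap year rule: divisible by 4, but not by 100, unless also by 400.
826 is not divisible by 4 -> not a leap year

No


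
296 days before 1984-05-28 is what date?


Start: 1984-05-28, subtract 296 days
Back 28 days from May 28 reaches April 30, 1984 -> 268 left
April 1984 has 30 days -> back to March 31, 1984 -> 238 left
March 1984 has 31 days -> back to February 29, 1984 -> 207 left
February 1984 has 29 days -> back to January 31, 1984 -> 178 left
January 1984 has 31 days -> back to December 31, 1983 -> 147 left
December 1983 has 31 days -> back to November 30, 1983 -> 116 left
November 1983 has 30 days -> back to October 31, 1983 -> 86 left
October 1983 has 31 days -> back to September 30, 1983 -> 55 left
September 1983 has 30 days -> back to August 31, 1983 -> 25 left
August 1983: 31 - 25 = 6 -> lands on August 6

Result: 1983-08-06


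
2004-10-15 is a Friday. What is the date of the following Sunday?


Current: Friday
Target: Sunday
Days ahead: 2

Next Sunday: 2004-10-17


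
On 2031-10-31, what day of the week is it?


Date: October 31, 2031
Anchor: Jan 1, 2031. With p = 2031 - 1 = 2030: (p + p//4 - p//100 + p//400) mod 7 = (2030 + 507 - 20 + 5) mod 7 = 2522 mod 7 = 2 -> Wednesday (Mon=0 ... Sun=6)
Days before October (Jan-Sep): 273; offset = 273 + 31 - 1 = 303
Weekday index = (2 + 303) mod 7 = 4

Day of the week: Friday


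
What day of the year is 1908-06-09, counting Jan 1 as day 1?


Date: June 9, 1908
Days in months 1 through 5: 152
Plus 9 days in June

Day of year: 161


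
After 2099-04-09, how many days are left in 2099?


Day of year: 99 of 365
Remaining = 365 - 99

266 days


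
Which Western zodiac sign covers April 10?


Date: April 10
Conventional tropical zodiac dates: Aries from March 21 onward; Taurus starts April 20
April 10 falls within the Aries range

Aries


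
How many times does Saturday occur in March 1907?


March 1907 has 31 days
Anchor: Jan 1, 1907. With p = 1907 - 1 = 1906: (p + p//4 - p//100 + p//400) mod 7 = (1906 + 476 - 19 + 4) mod 7 = 2367 mod 7 = 1 -> Tuesday (Mon=0 ... Sun=6)
Days before March (Jan-Feb): 59; March 1 index = (1 + 59) mod 7 = 4 -> Friday
First Saturday is March 2
Saturdays: 2, 9, 16, 23, 30

5 Saturdays


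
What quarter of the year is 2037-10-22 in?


Month: October (month 10)
Q1: Jan-Mar, Q2: Apr-Jun, Q3: Jul-Sep, Q4: Oct-Dec

Q4


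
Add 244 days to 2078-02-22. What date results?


Start: 2078-02-22, add 244 days
February 2078 has 28 days: 28 - 22 = 6 days to February 28 -> 238 left
March 2078 has 31 days -> 207 left
April 2078 has 30 days -> 177 left
May 2078 has 31 days -> 146 left
June 2078 has 30 days -> 116 left
July 2078 has 31 days -> 85 left
August 2078 has 31 days -> 54 left
September 2078 has 30 days -> 24 left
October 2078: 24 <= 31 -> lands on October 24

Result: 2078-10-24


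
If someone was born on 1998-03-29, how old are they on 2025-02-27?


Birth: 1998-03-29
Reference: 2025-02-27
Year difference: 2025 - 1998 = 27
Birthday not yet reached in 2025, subtract 1

26 years old


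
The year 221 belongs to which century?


Century = (year - 1) // 100 + 1
= (221 - 1) // 100 + 1
= 220 // 100 + 1
= 2 + 1

3rd century


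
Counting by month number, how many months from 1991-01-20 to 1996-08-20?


From January 1991 to August 1996
5 years * 12 = 60 months, plus 7 months = 67

67 months


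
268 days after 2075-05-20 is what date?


Start: 2075-05-20, add 268 days
May 2075 has 31 days: 31 - 20 = 11 days to May 31 -> 257 left
June 2075 has 30 days -> 227 left
July 2075 has 31 days -> 196 left
August 2075 has 31 days -> 165 left
September 2075 has 30 days -> 135 left
October 2075 has 31 days -> 104 left
November 2075 has 30 days -> 74 left
December 2075 has 31 days -> 43 left
January 2076 has 31 days -> 12 left
February 2076: 12 <= 29 -> lands on February 12

Result: 2076-02-12


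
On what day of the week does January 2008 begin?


Target: January 1, 2008
Anchor: Jan 1, 2008. With p = 2008 - 1 = 2007: (p + p//4 - p//100 + p//400) mod 7 = (2007 + 501 - 20 + 5) mod 7 = 2493 mod 7 = 1 -> Tuesday (Mon=0 ... Sun=6)
Offset from anchor: 0 days
Weekday index = (1 + 0) mod 7 = 1

Tuesday


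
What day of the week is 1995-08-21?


Date: August 21, 1995
Anchor: Jan 1, 1995. With p = 1995 - 1 = 1994: (p + p//4 - p//100 + p//400) mod 7 = (1994 + 498 - 19 + 4) mod 7 = 2477 mod 7 = 6 -> Sunday (Mon=0 ... Sun=6)
Days before August (Jan-Jul): 212; offset = 212 + 21 - 1 = 232
Weekday index = (6 + 232) mod 7 = 0

Day of the week: Monday


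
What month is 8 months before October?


October is month 10
10 - 8 = 2

February


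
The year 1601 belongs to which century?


Century = (year - 1) // 100 + 1
= (1601 - 1) // 100 + 1
= 1600 // 100 + 1
= 16 + 1

17th century


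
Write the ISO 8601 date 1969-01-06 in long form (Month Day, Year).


ISO 1969-01-06 parses as year=1969, month=01, day=06
Month 1 -> January

January 6, 1969


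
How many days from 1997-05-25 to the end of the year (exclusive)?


Day of year: 145 of 365
Remaining = 365 - 145

220 days


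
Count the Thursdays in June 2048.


June 2048 has 30 days
Anchor: Jan 1, 2048. With p = 2048 - 1 = 2047: (p + p//4 - p//100 + p//400) mod 7 = (2047 + 511 - 20 + 5) mod 7 = 2543 mod 7 = 2 -> Wednesday (Mon=0 ... Sun=6)
Days before June (Jan-May): 152; June 1 index = (2 + 152) mod 7 = 0 -> Monday
First Thursday is June 4
Thursdays: 4, 11, 18, 25

4 Thursdays


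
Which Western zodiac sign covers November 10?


Date: November 10
Conventional tropical zodiac dates: Scorpio from October 23 onward; Sagittarius starts November 22
November 10 falls within the Scorpio range

Scorpio


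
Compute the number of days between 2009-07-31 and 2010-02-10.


From 2009-07-31 to 2010-02-10
2009-07-31: days before July = 31 + 28 + 31 + 30 + 31 + 30 = 181 (2009 is not a leap year); day of year = 181 + 31 = 212
2010-02-10: days before February = 31; day of year = 31 + 10 = 41
Rest of 2009: 365 - 212 = 153
Total = 153 + 41 = 194

194 days


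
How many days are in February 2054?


February 2054 (leap year: no)

28 days


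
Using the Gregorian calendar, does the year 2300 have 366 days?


Gregorian leap year rule: divisible by 4, but not by 100, unless also by 400.
2300 is divisible by 100 but not 400 -> not a leap year

No


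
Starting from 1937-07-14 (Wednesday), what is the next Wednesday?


Current: Wednesday
Target: Wednesday
Days ahead: 7

Next Wednesday: 1937-07-21


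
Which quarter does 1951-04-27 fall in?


Month: April (month 4)
Q1: Jan-Mar, Q2: Apr-Jun, Q3: Jul-Sep, Q4: Oct-Dec

Q2


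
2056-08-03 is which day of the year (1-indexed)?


Date: August 3, 2056
Days in months 1 through 7: 213
Plus 3 days in August

Day of year: 216


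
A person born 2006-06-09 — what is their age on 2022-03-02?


Birth: 2006-06-09
Reference: 2022-03-02
Year difference: 2022 - 2006 = 16
Birthday not yet reached in 2022, subtract 1

15 years old


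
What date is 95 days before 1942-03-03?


Start: 1942-03-03, subtract 95 days
Back 3 days from March 3 reaches February 28, 1942 -> 92 left
February 1942 has 28 days -> back to January 31, 1942 -> 64 left
January 1942 has 31 days -> back to December 31, 1941 -> 33 left
December 1941 has 31 days -> back to November 30, 1941 -> 2 left
November 1941: 30 - 2 = 28 -> lands on November 28

Result: 1941-11-28


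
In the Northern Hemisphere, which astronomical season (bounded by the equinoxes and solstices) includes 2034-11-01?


Date: November 1
Astronomical Autumn (approx.; exact equinox/solstice day varies by year): September 22 to December 20
November 1 falls within the Autumn window

Autumn


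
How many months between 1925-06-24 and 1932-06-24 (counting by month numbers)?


From June 1925 to June 1932
7 years * 12 = 84 months = 84

84 months


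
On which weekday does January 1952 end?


January 1952 has 31 days
Anchor: Jan 1, 1952. With p = 1952 - 1 = 1951: (p + p//4 - p//100 + p//400) mod 7 = (1951 + 487 - 19 + 4) mod 7 = 2423 mod 7 = 1 -> Tuesday (Mon=0 ... Sun=6)
January 1 is the anchor itself -> Tuesday
Last day offset: 31 - 1 = 30 days
Weekday index = (1 + 30) mod 7 = 3

Thursday, January 31


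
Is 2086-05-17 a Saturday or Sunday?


Anchor: Jan 1, 2086. With p = 2086 - 1 = 2085: (p + p//4 - p//100 + p//400) mod 7 = (2085 + 521 - 20 + 5) mod 7 = 2591 mod 7 = 1 -> Tuesday (Mon=0 ... Sun=6)
Day of year: 137; offset = 136
Weekday index = (1 + 136) mod 7 = 4 -> Friday
Weekend days: Saturday, Sunday

No


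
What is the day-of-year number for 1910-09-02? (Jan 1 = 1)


Date: September 2, 1910
Days in months 1 through 8: 243
Plus 2 days in September

Day of year: 245


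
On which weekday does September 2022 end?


September 2022 has 30 days
Anchor: Jan 1, 2022. With p = 2022 - 1 = 2021: (p + p//4 - p//100 + p//400) mod 7 = (2021 + 505 - 20 + 5) mod 7 = 2511 mod 7 = 5 -> Saturday (Mon=0 ... Sun=6)
Days before September (Jan-Aug): 243; September 1 index = (5 + 243) mod 7 = 3 -> Thursday
Last day offset: 30 - 1 = 29 days
Weekday index = (3 + 29) mod 7 = 4

Friday, September 30


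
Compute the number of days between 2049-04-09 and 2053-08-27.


From 2049-04-09 to 2053-08-27
2049-04-09: days before April = 31 + 28 + 31 = 90 (2049 is not a leap year); day of year = 90 + 9 = 99
2053-08-27: days before August = 31 + 28 + 31 + 30 + 31 + 30 + 31 = 212 (2053 is not a leap year); day of year = 212 + 27 = 239
Rest of 2049: 365 - 99 = 266
Full years 2050 (365), 2051 (365), 2052 (366): 1096
Total = 266 + 1096 + 239 = 1601

1601 days


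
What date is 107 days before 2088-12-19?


Start: 2088-12-19, subtract 107 days
Back 19 days from December 19 reaches November 30, 2088 -> 88 left
November 2088 has 30 days -> back to October 31, 2088 -> 58 left
October 2088 has 31 days -> back to September 30, 2088 -> 27 left
September 2088: 30 - 27 = 3 -> lands on September 3

Result: 2088-09-03


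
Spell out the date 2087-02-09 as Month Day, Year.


ISO 2087-02-09 parses as year=2087, month=02, day=09
Month 2 -> February

February 9, 2087


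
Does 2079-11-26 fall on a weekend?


Anchor: Jan 1, 2079. With p = 2079 - 1 = 2078: (p + p//4 - p//100 + p//400) mod 7 = (2078 + 519 - 20 + 5) mod 7 = 2582 mod 7 = 6 -> Sunday (Mon=0 ... Sun=6)
Day of year: 330; offset = 329
Weekday index = (6 + 329) mod 7 = 6 -> Sunday
Weekend days: Saturday, Sunday

Yes


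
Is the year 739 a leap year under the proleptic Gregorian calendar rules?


Gregorian leap year rule: divisible by 4, but not by 100, unless also by 400.
739 is not divisible by 4 -> not a leap year

No


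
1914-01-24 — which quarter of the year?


Month: January (month 1)
Q1: Jan-Mar, Q2: Apr-Jun, Q3: Jul-Sep, Q4: Oct-Dec

Q1


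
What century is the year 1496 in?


Century = (year - 1) // 100 + 1
= (1496 - 1) // 100 + 1
= 1495 // 100 + 1
= 14 + 1

15th century


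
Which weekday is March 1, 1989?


Target: March 1, 1989
Anchor: Jan 1, 1989. With p = 1989 - 1 = 1988: (p + p//4 - p//100 + p//400) mod 7 = (1988 + 497 - 19 + 4) mod 7 = 2470 mod 7 = 6 -> Sunday (Mon=0 ... Sun=6)
Days before March (Jan-Feb): 59 days
Weekday index = (6 + 59) mod 7 = 2

Wednesday


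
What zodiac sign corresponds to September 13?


Date: September 13
Conventional tropical zodiac dates: Virgo from August 23 onward; Libra starts September 23
September 13 falls within the Virgo range

Virgo


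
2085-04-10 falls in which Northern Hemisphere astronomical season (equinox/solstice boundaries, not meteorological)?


Date: April 10
Astronomical Spring (approx.; exact equinox/solstice day varies by year): March 20 to June 20
April 10 falls within the Spring window

Spring


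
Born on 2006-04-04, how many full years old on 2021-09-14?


Birth: 2006-04-04
Reference: 2021-09-14
Year difference: 2021 - 2006 = 15

15 years old


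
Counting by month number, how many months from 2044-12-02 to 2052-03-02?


From December 2044 to March 2052
8 years * 12 = 96 months, minus 9 months = 87

87 months


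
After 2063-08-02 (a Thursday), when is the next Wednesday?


Current: Thursday
Target: Wednesday
Days ahead: 6

Next Wednesday: 2063-08-08


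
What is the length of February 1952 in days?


February 1952 (leap year: yes)

29 days


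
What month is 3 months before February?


February is month 2
2 - 3 = -1; wrap: -1 + 12 = 11

November


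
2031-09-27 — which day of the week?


Date: September 27, 2031
Anchor: Jan 1, 2031. With p = 2031 - 1 = 2030: (p + p//4 - p//100 + p//400) mod 7 = (2030 + 507 - 20 + 5) mod 7 = 2522 mod 7 = 2 -> Wednesday (Mon=0 ... Sun=6)
Days before September (Jan-Aug): 243; offset = 243 + 27 - 1 = 269
Weekday index = (2 + 269) mod 7 = 5

Day of the week: Saturday


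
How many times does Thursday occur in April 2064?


April 2064 has 30 days
Anchor: Jan 1, 2064. With p = 2064 - 1 = 2063: (p + p//4 - p//100 + p//400) mod 7 = (2063 + 515 - 20 + 5) mod 7 = 2563 mod 7 = 1 -> Tuesday (Mon=0 ... Sun=6)
Days before April (Jan-Mar): 91; April 1 index = (1 + 91) mod 7 = 1 -> Tuesday
First Thursday is April 3
Thursdays: 3, 10, 17, 24

4 Thursdays


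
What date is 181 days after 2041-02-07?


Start: 2041-02-07, add 181 days
February 2041 has 28 days: 28 - 7 = 21 days to February 28 -> 160 left
March 2041 has 31 days -> 129 left
April 2041 has 30 days -> 99 left
May 2041 has 31 days -> 68 left
June 2041 has 30 days -> 38 left
July 2041 has 31 days -> 7 left
August 2041: 7 <= 31 -> lands on August 7

Result: 2041-08-07


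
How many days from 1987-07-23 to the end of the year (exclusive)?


Day of year: 204 of 365
Remaining = 365 - 204

161 days


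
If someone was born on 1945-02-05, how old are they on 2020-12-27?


Birth: 1945-02-05
Reference: 2020-12-27
Year difference: 2020 - 1945 = 75

75 years old


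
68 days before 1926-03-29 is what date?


Start: 1926-03-29, subtract 68 days
Back 29 days from March 29 reaches February 28, 1926 -> 39 left
February 1926 has 28 days -> back to January 31, 1926 -> 11 left
January 1926: 31 - 11 = 20 -> lands on January 20

Result: 1926-01-20


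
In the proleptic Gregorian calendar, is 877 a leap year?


Gregorian leap year rule: divisible by 4, but not by 100, unless also by 400.
877 is not divisible by 4 -> not a leap year

No


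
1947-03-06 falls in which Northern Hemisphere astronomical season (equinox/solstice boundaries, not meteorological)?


Date: March 6
Astronomical Winter (approx.; exact equinox/solstice day varies by year): December 21 to March 19
March 6 falls within the Winter window

Winter


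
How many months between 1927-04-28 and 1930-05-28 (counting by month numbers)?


From April 1927 to May 1930
3 years * 12 = 36 months, plus 1 month = 37

37 months


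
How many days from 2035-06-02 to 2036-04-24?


From 2035-06-02 to 2036-04-24
2035-06-02: days before June = 31 + 28 + 31 + 30 + 31 = 151 (2035 is not a leap year); day of year = 151 + 2 = 153
2036-04-24: days before April = 31 + 29 + 31 = 91 (2036 is a leap year); day of year = 91 + 24 = 115
Rest of 2035: 365 - 153 = 212
Total = 212 + 115 = 327

327 days


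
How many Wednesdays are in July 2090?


July 2090 has 31 days
Anchor: Jan 1, 2090. With p = 2090 - 1 = 2089: (p + p//4 - p//100 + p//400) mod 7 = (2089 + 522 - 20 + 5) mod 7 = 2596 mod 7 = 6 -> Sunday (Mon=0 ... Sun=6)
Days before July (Jan-Jun): 181; July 1 index = (6 + 181) mod 7 = 5 -> Saturday
First Wednesday is July 5
Wednesdays: 5, 12, 19, 26

4 Wednesdays


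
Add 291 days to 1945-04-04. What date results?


Start: 1945-04-04, add 291 days
April 1945 has 30 days: 30 - 4 = 26 days to April 30 -> 265 left
May 1945 has 31 days -> 234 left
June 1945 has 30 days -> 204 left
July 1945 has 31 days -> 173 left
August 1945 has 31 days -> 142 left
September 1945 has 30 days -> 112 left
October 1945 has 31 days -> 81 left
November 1945 has 30 days -> 51 left
December 1945 has 31 days -> 20 left
January 1946: 20 <= 31 -> lands on January 20

Result: 1946-01-20


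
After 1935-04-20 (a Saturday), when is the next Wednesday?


Current: Saturday
Target: Wednesday
Days ahead: 4

Next Wednesday: 1935-04-24


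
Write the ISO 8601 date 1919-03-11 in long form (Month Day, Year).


ISO 1919-03-11 parses as year=1919, month=03, day=11
Month 3 -> March

March 11, 1919


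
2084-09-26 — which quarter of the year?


Month: September (month 9)
Q1: Jan-Mar, Q2: Apr-Jun, Q3: Jul-Sep, Q4: Oct-Dec

Q3


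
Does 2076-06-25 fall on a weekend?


Anchor: Jan 1, 2076. With p = 2076 - 1 = 2075: (p + p//4 - p//100 + p//400) mod 7 = (2075 + 518 - 20 + 5) mod 7 = 2578 mod 7 = 2 -> Wednesday (Mon=0 ... Sun=6)
Day of year: 177; offset = 176
Weekday index = (2 + 176) mod 7 = 3 -> Thursday
Weekend days: Saturday, Sunday

No


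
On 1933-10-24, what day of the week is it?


Date: October 24, 1933
Anchor: Jan 1, 1933. With p = 1933 - 1 = 1932: (p + p//4 - p//100 + p//400) mod 7 = (1932 + 483 - 19 + 4) mod 7 = 2400 mod 7 = 6 -> Sunday (Mon=0 ... Sun=6)
Days before October (Jan-Sep): 273; offset = 273 + 24 - 1 = 296
Weekday index = (6 + 296) mod 7 = 1

Day of the week: Tuesday


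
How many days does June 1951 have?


June 1951

30 days


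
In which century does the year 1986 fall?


Century = (year - 1) // 100 + 1
= (1986 - 1) // 100 + 1
= 1985 // 100 + 1
= 19 + 1

20th century


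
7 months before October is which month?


October is month 10
10 - 7 = 3

March


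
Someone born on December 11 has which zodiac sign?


Date: December 11
Conventional tropical zodiac dates: Sagittarius from November 22 onward; Capricorn starts December 22
December 11 falls within the Sagittarius range

Sagittarius


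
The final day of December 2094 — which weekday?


December 2094 has 31 days
Anchor: Jan 1, 2094. With p = 2094 - 1 = 2093: (p + p//4 - p//100 + p//400) mod 7 = (2093 + 523 - 20 + 5) mod 7 = 2601 mod 7 = 4 -> Friday (Mon=0 ... Sun=6)
Days before December (Jan-Nov): 334; December 1 index = (4 + 334) mod 7 = 2 -> Wednesday
Last day offset: 31 - 1 = 30 days
Weekday index = (2 + 30) mod 7 = 4

Friday, December 31


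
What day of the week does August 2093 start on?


Target: August 1, 2093
Anchor: Jan 1, 2093. With p = 2093 - 1 = 2092: (p + p//4 - p//100 + p//400) mod 7 = (2092 + 523 - 20 + 5) mod 7 = 2600 mod 7 = 3 -> Thursday (Mon=0 ... Sun=6)
Days before August (Jan-Jul): 212 days
Weekday index = (3 + 212) mod 7 = 5

Saturday


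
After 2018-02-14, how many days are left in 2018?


Day of year: 45 of 365
Remaining = 365 - 45

320 days


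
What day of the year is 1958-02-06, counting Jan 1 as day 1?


Date: February 6, 1958
Days in months 1 through 1: 31
Plus 6 days in February

Day of year: 37


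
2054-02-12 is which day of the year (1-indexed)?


Date: February 12, 2054
Days in months 1 through 1: 31
Plus 12 days in February

Day of year: 43


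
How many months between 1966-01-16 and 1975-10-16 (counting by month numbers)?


From January 1966 to October 1975
9 years * 12 = 108 months, plus 9 months = 117

117 months


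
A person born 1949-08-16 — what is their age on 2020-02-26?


Birth: 1949-08-16
Reference: 2020-02-26
Year difference: 2020 - 1949 = 71
Birthday not yet reached in 2020, subtract 1

70 years old


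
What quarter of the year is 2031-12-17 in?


Month: December (month 12)
Q1: Jan-Mar, Q2: Apr-Jun, Q3: Jul-Sep, Q4: Oct-Dec

Q4


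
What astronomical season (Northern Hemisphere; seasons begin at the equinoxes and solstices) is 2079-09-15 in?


Date: September 15
Astronomical Summer (approx.; exact equinox/solstice day varies by year): June 21 to September 21
September 15 falls within the Summer window

Summer


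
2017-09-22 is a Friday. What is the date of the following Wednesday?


Current: Friday
Target: Wednesday
Days ahead: 5

Next Wednesday: 2017-09-27


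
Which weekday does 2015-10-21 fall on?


Date: October 21, 2015
Anchor: Jan 1, 2015. With p = 2015 - 1 = 2014: (p + p//4 - p//100 + p//400) mod 7 = (2014 + 503 - 20 + 5) mod 7 = 2502 mod 7 = 3 -> Thursday (Mon=0 ... Sun=6)
Days before October (Jan-Sep): 273; offset = 273 + 21 - 1 = 293
Weekday index = (3 + 293) mod 7 = 2

Day of the week: Wednesday


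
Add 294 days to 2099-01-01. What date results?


Start: 2099-01-01, add 294 days
January 2099 has 31 days: 31 - 1 = 30 days to January 31 -> 264 left
February 2099 has 28 days -> 236 left
March 2099 has 31 days -> 205 left
April 2099 has 30 days -> 175 left
May 2099 has 31 days -> 144 left
June 2099 has 30 days -> 114 left
July 2099 has 31 days -> 83 left
August 2099 has 31 days -> 52 left
September 2099 has 30 days -> 22 left
October 2099: 22 <= 31 -> lands on October 22

Result: 2099-10-22


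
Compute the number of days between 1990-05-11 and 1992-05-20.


From 1990-05-11 to 1992-05-20
1990-05-11: days before May = 31 + 28 + 31 + 30 = 120 (1990 is not a leap year); day of year = 120 + 11 = 131
1992-05-20: days before May = 31 + 29 + 31 + 30 = 121 (1992 is a leap year); day of year = 121 + 20 = 141
Rest of 1990: 365 - 131 = 234
Full years 1991 (365): 365
Total = 234 + 365 + 141 = 740

740 days


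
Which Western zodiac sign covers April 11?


Date: April 11
Conventional tropical zodiac dates: Aries from March 21 onward; Taurus starts April 20
April 11 falls within the Aries range

Aries


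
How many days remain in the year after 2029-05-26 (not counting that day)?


Day of year: 146 of 365
Remaining = 365 - 146

219 days


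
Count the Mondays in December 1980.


December 1980 has 31 days
Anchor: Jan 1, 1980. With p = 1980 - 1 = 1979: (p + p//4 - p//100 + p//400) mod 7 = (1979 + 494 - 19 + 4) mod 7 = 2458 mod 7 = 1 -> Tuesday (Mon=0 ... Sun=6)
Days before December (Jan-Nov): 335; December 1 index = (1 + 335) mod 7 = 0 -> Monday
First Monday is December 1
Mondays: 1, 8, 15, 22, 29

5 Mondays


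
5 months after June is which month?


June is month 6
6 + 5 = 11

November


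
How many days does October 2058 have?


October 2058

31 days


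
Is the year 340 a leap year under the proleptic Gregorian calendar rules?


Gregorian leap year rule: divisible by 4, but not by 100, unless also by 400.
340 is divisible by 4 but not 100 -> leap year

Yes


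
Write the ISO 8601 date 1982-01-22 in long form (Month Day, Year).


ISO 1982-01-22 parses as year=1982, month=01, day=22
Month 1 -> January

January 22, 1982


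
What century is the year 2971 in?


Century = (year - 1) // 100 + 1
= (2971 - 1) // 100 + 1
= 2970 // 100 + 1
= 29 + 1

30th century


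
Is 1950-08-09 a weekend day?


Anchor: Jan 1, 1950. With p = 1950 - 1 = 1949: (p + p//4 - p//100 + p//400) mod 7 = (1949 + 487 - 19 + 4) mod 7 = 2421 mod 7 = 6 -> Sunday (Mon=0 ... Sun=6)
Day of year: 221; offset = 220
Weekday index = (6 + 220) mod 7 = 2 -> Wednesday
Weekend days: Saturday, Sunday

No


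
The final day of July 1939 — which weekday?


July 1939 has 31 days
Anchor: Jan 1, 1939. With p = 1939 - 1 = 1938: (p + p//4 - p//100 + p//400) mod 7 = (1938 + 484 - 19 + 4) mod 7 = 2407 mod 7 = 6 -> Sunday (Mon=0 ... Sun=6)
Days before July (Jan-Jun): 181; July 1 index = (6 + 181) mod 7 = 5 -> Saturday
Last day offset: 31 - 1 = 30 days
Weekday index = (5 + 30) mod 7 = 0

Monday, July 31


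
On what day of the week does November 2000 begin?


Target: November 1, 2000
Anchor: Jan 1, 2000. With p = 2000 - 1 = 1999: (p + p//4 - p//100 + p//400) mod 7 = (1999 + 499 - 19 + 4) mod 7 = 2483 mod 7 = 5 -> Saturday (Mon=0 ... Sun=6)
Days before November (Jan-Oct): 305 days
Weekday index = (5 + 305) mod 7 = 2

Wednesday


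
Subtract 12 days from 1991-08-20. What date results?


Start: 1991-08-20, subtract 12 days
20 - 12 = 8 stays within August 1991

Result: 1991-08-08


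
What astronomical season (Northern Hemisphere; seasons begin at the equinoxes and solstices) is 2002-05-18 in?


Date: May 18
Astronomical Spring (approx.; exact equinox/solstice day varies by year): March 20 to June 20
May 18 falls within the Spring window

Spring


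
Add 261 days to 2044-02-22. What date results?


Start: 2044-02-22, add 261 days
February 2044 has 29 days: 29 - 22 = 7 days to February 29 -> 254 left
March 2044 has 31 days -> 223 left
April 2044 has 30 days -> 193 left
May 2044 has 31 days -> 162 left
June 2044 has 30 days -> 132 left
July 2044 has 31 days -> 101 left
August 2044 has 31 days -> 70 left
September 2044 has 30 days -> 40 left
October 2044 has 31 days -> 9 left
November 2044: 9 <= 30 -> lands on November 9

Result: 2044-11-09


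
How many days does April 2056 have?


April 2056

30 days


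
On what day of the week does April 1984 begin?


Target: April 1, 1984
Anchor: Jan 1, 1984. With p = 1984 - 1 = 1983: (p + p//4 - p//100 + p//400) mod 7 = (1983 + 495 - 19 + 4) mod 7 = 2463 mod 7 = 6 -> Sunday (Mon=0 ... Sun=6)
Days before April (Jan-Mar): 91 days
Weekday index = (6 + 91) mod 7 = 6

Sunday


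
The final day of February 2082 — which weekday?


February 2082 has 28 days
Anchor: Jan 1, 2082. With p = 2082 - 1 = 2081: (p + p//4 - p//100 + p//400) mod 7 = (2081 + 520 - 20 + 5) mod 7 = 2586 mod 7 = 3 -> Thursday (Mon=0 ... Sun=6)
Days before February (Jan): 31; February 1 index = (3 + 31) mod 7 = 6 -> Sunday
Last day offset: 28 - 1 = 27 days
Weekday index = (6 + 27) mod 7 = 5

Saturday, February 28


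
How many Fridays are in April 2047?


April 2047 has 30 days
Anchor: Jan 1, 2047. With p = 2047 - 1 = 2046: (p + p//4 - p//100 + p//400) mod 7 = (2046 + 511 - 20 + 5) mod 7 = 2542 mod 7 = 1 -> Tuesday (Mon=0 ... Sun=6)
Days before April (Jan-Mar): 90; April 1 index = (1 + 90) mod 7 = 0 -> Monday
First Friday is April 5
Fridays: 5, 12, 19, 26

4 Fridays


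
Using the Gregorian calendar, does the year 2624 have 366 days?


Gregorian leap year rule: divisible by 4, but not by 100, unless also by 400.
2624 is divisible by 4 but not 100 -> leap year

Yes


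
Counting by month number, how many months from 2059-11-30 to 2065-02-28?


From November 2059 to February 2065
6 years * 12 = 72 months, minus 9 months = 63

63 months


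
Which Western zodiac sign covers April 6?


Date: April 6
Conventional tropical zodiac dates: Aries from March 21 onward; Taurus starts April 20
April 6 falls within the Aries range

Aries


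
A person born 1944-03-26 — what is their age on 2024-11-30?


Birth: 1944-03-26
Reference: 2024-11-30
Year difference: 2024 - 1944 = 80

80 years old


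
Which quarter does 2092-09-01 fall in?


Month: September (month 9)
Q1: Jan-Mar, Q2: Apr-Jun, Q3: Jul-Sep, Q4: Oct-Dec

Q3


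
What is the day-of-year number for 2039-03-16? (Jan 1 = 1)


Date: March 16, 2039
Days in months 1 through 2: 59
Plus 16 days in March

Day of year: 75


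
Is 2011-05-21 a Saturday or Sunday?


Anchor: Jan 1, 2011. With p = 2011 - 1 = 2010: (p + p//4 - p//100 + p//400) mod 7 = (2010 + 502 - 20 + 5) mod 7 = 2497 mod 7 = 5 -> Saturday (Mon=0 ... Sun=6)
Day of year: 141; offset = 140
Weekday index = (5 + 140) mod 7 = 5 -> Saturday
Weekend days: Saturday, Sunday

Yes


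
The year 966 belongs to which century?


Century = (year - 1) // 100 + 1
= (966 - 1) // 100 + 1
= 965 // 100 + 1
= 9 + 1

10th century


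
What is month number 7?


Month 7 of 12

July


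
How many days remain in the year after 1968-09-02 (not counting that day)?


Day of year: 246 of 366
Remaining = 366 - 246

120 days


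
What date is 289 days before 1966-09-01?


Start: 1966-09-01, subtract 289 days
Back 1 day from September 1 reaches August 31, 1966 -> 288 left
August 1966 has 31 days -> back to July 31, 1966 -> 257 left
July 1966 has 31 days -> back to June 30, 1966 -> 226 left
June 1966 has 30 days -> back to May 31, 1966 -> 196 left
May 1966 has 31 days -> back to April 30, 1966 -> 165 left
April 1966 has 30 days -> back to March 31, 1966 -> 135 left
March 1966 has 31 days -> back to February 28, 1966 -> 104 left
February 1966 has 28 days -> back to January 31, 1966 -> 76 left
January 1966 has 31 days -> back to December 31, 1965 -> 45 left
December 1965 has 31 days -> back to November 30, 1965 -> 14 left
November 1965: 30 - 14 = 16 -> lands on November 16

Result: 1965-11-16


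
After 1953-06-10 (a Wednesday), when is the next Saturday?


Current: Wednesday
Target: Saturday
Days ahead: 3

Next Saturday: 1953-06-13


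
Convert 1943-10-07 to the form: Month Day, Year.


ISO 1943-10-07 parses as year=1943, month=10, day=07
Month 10 -> October

October 7, 1943


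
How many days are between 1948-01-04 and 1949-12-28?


From 1948-01-04 to 1949-12-28
1948-01-04: day of year = 4
1949-12-28: days before December = 31 + 28 + 31 + 30 + 31 + 30 + 31 + 31 + 30 + 31 + 30 = 334 (1949 is not a leap year); day of year = 334 + 28 = 362
Rest of 1948: 366 - 4 = 362
Total = 362 + 362 = 724

724 days


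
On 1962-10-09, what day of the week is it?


Date: October 9, 1962
Anchor: Jan 1, 1962. With p = 1962 - 1 = 1961: (p + p//4 - p//100 + p//400) mod 7 = (1961 + 490 - 19 + 4) mod 7 = 2436 mod 7 = 0 -> Monday (Mon=0 ... Sun=6)
Days before October (Jan-Sep): 273; offset = 273 + 9 - 1 = 281
Weekday index = (0 + 281) mod 7 = 1

Day of the week: Tuesday


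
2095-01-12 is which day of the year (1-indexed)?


Date: January 12, 2095
No months before January
Plus 12 days in January

Day of year: 12


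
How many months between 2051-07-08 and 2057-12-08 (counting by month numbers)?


From July 2051 to December 2057
6 years * 12 = 72 months, plus 5 months = 77

77 months


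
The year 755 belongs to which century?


Century = (year - 1) // 100 + 1
= (755 - 1) // 100 + 1
= 754 // 100 + 1
= 7 + 1

8th century


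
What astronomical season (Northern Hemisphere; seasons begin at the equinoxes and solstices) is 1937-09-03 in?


Date: September 3
Astronomical Summer (approx.; exact equinox/solstice day varies by year): June 21 to September 21
September 3 falls within the Summer window

Summer


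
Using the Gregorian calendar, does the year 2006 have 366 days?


Gregorian leap year rule: divisible by 4, but not by 100, unless also by 400.
2006 is not divisible by 4 -> not a leap year

No


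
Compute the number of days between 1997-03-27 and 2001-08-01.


From 1997-03-27 to 2001-08-01
1997-03-27: days before March = 31 + 28 = 59 (1997 is not a leap year); day of year = 59 + 27 = 86
2001-08-01: days before August = 31 + 28 + 31 + 30 + 31 + 30 + 31 = 212 (2001 is not a leap year); day of year = 212 + 1 = 213
Rest of 1997: 365 - 86 = 279
Full years 1998 (365), 1999 (365), 2000 (366): 1096
Total = 279 + 1096 + 213 = 1588

1588 days


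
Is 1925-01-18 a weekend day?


Anchor: Jan 1, 1925. With p = 1925 - 1 = 1924: (p + p//4 - p//100 + p//400) mod 7 = (1924 + 481 - 19 + 4) mod 7 = 2390 mod 7 = 3 -> Thursday (Mon=0 ... Sun=6)
Day of year: 18; offset = 17
Weekday index = (3 + 17) mod 7 = 6 -> Sunday
Weekend days: Saturday, Sunday

Yes


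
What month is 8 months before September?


September is month 9
9 - 8 = 1

January


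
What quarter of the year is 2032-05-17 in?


Month: May (month 5)
Q1: Jan-Mar, Q2: Apr-Jun, Q3: Jul-Sep, Q4: Oct-Dec

Q2


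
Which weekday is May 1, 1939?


Target: May 1, 1939
Anchor: Jan 1, 1939. With p = 1939 - 1 = 1938: (p + p//4 - p//100 + p//400) mod 7 = (1938 + 484 - 19 + 4) mod 7 = 2407 mod 7 = 6 -> Sunday (Mon=0 ... Sun=6)
Days before May (Jan-Apr): 120 days
Weekday index = (6 + 120) mod 7 = 0

Monday


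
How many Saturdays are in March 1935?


March 1935 has 31 days
Anchor: Jan 1, 1935. With p = 1935 - 1 = 1934: (p + p//4 - p//100 + p//400) mod 7 = (1934 + 483 - 19 + 4) mod 7 = 2402 mod 7 = 1 -> Tuesday (Mon=0 ... Sun=6)
Days before March (Jan-Feb): 59; March 1 index = (1 + 59) mod 7 = 4 -> Friday
First Saturday is March 2
Saturdays: 2, 9, 16, 23, 30

5 Saturdays


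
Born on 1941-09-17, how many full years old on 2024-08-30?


Birth: 1941-09-17
Reference: 2024-08-30
Year difference: 2024 - 1941 = 83
Birthday not yet reached in 2024, subtract 1

82 years old


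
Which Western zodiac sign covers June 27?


Date: June 27
Conventional tropical zodiac dates: Cancer from June 21 onward; Leo starts July 23
June 27 falls within the Cancer range

Cancer


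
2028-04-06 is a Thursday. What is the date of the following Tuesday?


Current: Thursday
Target: Tuesday
Days ahead: 5

Next Tuesday: 2028-04-11


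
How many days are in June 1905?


June 1905

30 days


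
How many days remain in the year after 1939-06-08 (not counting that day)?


Day of year: 159 of 365
Remaining = 365 - 159

206 days


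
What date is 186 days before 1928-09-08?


Start: 1928-09-08, subtract 186 days
Back 8 days from September 8 reaches August 31, 1928 -> 178 left
August 1928 has 31 days -> back to July 31, 1928 -> 147 left
July 1928 has 31 days -> back to June 30, 1928 -> 116 left
June 1928 has 30 days -> back to May 31, 1928 -> 86 left
May 1928 has 31 days -> back to April 30, 1928 -> 55 left
April 1928 has 30 days -> back to March 31, 1928 -> 25 left
March 1928: 31 - 25 = 6 -> lands on March 6

Result: 1928-03-06


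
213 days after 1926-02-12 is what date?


Start: 1926-02-12, add 213 days
February 1926 has 28 days: 28 - 12 = 16 days to February 28 -> 197 left
March 1926 has 31 days -> 166 left
April 1926 has 30 days -> 136 left
May 1926 has 31 days -> 105 left
June 1926 has 30 days -> 75 left
July 1926 has 31 days -> 44 left
August 1926 has 31 days -> 13 left
September 1926: 13 <= 30 -> lands on September 13

Result: 1926-09-13


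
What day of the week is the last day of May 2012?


May 2012 has 31 days
Anchor: Jan 1, 2012. With p = 2012 - 1 = 2011: (p + p//4 - p//100 + p//400) mod 7 = (2011 + 502 - 20 + 5) mod 7 = 2498 mod 7 = 6 -> Sunday (Mon=0 ... Sun=6)
Days before May (Jan-Apr): 121; May 1 index = (6 + 121) mod 7 = 1 -> Tuesday
Last day offset: 31 - 1 = 30 days
Weekday index = (1 + 30) mod 7 = 3

Thursday, May 31


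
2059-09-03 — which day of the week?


Date: September 3, 2059
Anchor: Jan 1, 2059. With p = 2059 - 1 = 2058: (p + p//4 - p//100 + p//400) mod 7 = (2058 + 514 - 20 + 5) mod 7 = 2557 mod 7 = 2 -> Wednesday (Mon=0 ... Sun=6)
Days before September (Jan-Aug): 243; offset = 243 + 3 - 1 = 245
Weekday index = (2 + 245) mod 7 = 2

Day of the week: Wednesday


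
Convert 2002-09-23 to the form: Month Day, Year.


ISO 2002-09-23 parses as year=2002, month=09, day=23
Month 9 -> September

September 23, 2002


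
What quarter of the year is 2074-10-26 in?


Month: October (month 10)
Q1: Jan-Mar, Q2: Apr-Jun, Q3: Jul-Sep, Q4: Oct-Dec

Q4


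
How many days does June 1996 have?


June 1996

30 days


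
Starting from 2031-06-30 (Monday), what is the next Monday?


Current: Monday
Target: Monday
Days ahead: 7

Next Monday: 2031-07-07


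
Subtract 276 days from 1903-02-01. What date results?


Start: 1903-02-01, subtract 276 days
Back 1 day from February 1 reaches January 31, 1903 -> 275 left
January 1903 has 31 days -> back to December 31, 1902 -> 244 left
December 1902 has 31 days -> back to November 30, 1902 -> 213 left
November 1902 has 30 days -> back to October 31, 1902 -> 183 left
October 1902 has 31 days -> back to September 30, 1902 -> 152 left
September 1902 has 30 days -> back to August 31, 1902 -> 122 left
August 1902 has 31 days -> back to July 31, 1902 -> 91 left
July 1902 has 31 days -> back to June 30, 1902 -> 60 left
June 1902 has 30 days -> back to May 31, 1902 -> 30 left
May 1902: 31 - 30 = 1 -> lands on May 1

Result: 1902-05-01


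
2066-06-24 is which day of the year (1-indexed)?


Date: June 24, 2066
Days in months 1 through 5: 151
Plus 24 days in June

Day of year: 175


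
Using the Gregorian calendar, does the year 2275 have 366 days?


Gregorian leap year rule: divisible by 4, but not by 100, unless also by 400.
2275 is not divisible by 4 -> not a leap year

No


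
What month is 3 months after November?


November is month 11
11 + 3 = 14; wrap: 14 - 12 = 2

February


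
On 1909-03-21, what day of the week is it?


Date: March 21, 1909
Anchor: Jan 1, 1909. With p = 1909 - 1 = 1908: (p + p//4 - p//100 + p//400) mod 7 = (1908 + 477 - 19 + 4) mod 7 = 2370 mod 7 = 4 -> Friday (Mon=0 ... Sun=6)
Days before March (Jan-Feb): 59; offset = 59 + 21 - 1 = 79
Weekday index = (4 + 79) mod 7 = 6

Day of the week: Sunday


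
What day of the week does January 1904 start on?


Target: January 1, 1904
Anchor: Jan 1, 1904. With p = 1904 - 1 = 1903: (p + p//4 - p//100 + p//400) mod 7 = (1903 + 475 - 19 + 4) mod 7 = 2363 mod 7 = 4 -> Friday (Mon=0 ... Sun=6)
Offset from anchor: 0 days
Weekday index = (4 + 0) mod 7 = 4

Friday


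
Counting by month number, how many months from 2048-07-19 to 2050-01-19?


From July 2048 to January 2050
2 years * 12 = 24 months, minus 6 months = 18

18 months


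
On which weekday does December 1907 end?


December 1907 has 31 days
Anchor: Jan 1, 1907. With p = 1907 - 1 = 1906: (p + p//4 - p//100 + p//400) mod 7 = (1906 + 476 - 19 + 4) mod 7 = 2367 mod 7 = 1 -> Tuesday (Mon=0 ... Sun=6)
Days before December (Jan-Nov): 334; December 1 index = (1 + 334) mod 7 = 6 -> Sunday
Last day offset: 31 - 1 = 30 days
Weekday index = (6 + 30) mod 7 = 1

Tuesday, December 31


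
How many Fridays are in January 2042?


January 2042 has 31 days
Anchor: Jan 1, 2042. With p = 2042 - 1 = 2041: (p + p//4 - p//100 + p//400) mod 7 = (2041 + 510 - 20 + 5) mod 7 = 2536 mod 7 = 2 -> Wednesday (Mon=0 ... Sun=6)
January 1 is the anchor itself -> Wednesday
First Friday is January 3
Fridays: 3, 10, 17, 24, 31

5 Fridays
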